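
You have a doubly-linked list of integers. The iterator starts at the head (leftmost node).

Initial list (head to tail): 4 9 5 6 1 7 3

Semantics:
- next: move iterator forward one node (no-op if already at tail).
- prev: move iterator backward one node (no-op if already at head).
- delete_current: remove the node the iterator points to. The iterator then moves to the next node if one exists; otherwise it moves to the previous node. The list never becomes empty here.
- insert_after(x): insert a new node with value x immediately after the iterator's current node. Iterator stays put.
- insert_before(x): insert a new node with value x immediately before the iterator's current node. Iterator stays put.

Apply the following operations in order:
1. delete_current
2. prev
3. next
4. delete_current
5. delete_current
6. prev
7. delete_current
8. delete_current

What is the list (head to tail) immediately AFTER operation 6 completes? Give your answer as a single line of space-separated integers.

Answer: 9 1 7 3

Derivation:
After 1 (delete_current): list=[9, 5, 6, 1, 7, 3] cursor@9
After 2 (prev): list=[9, 5, 6, 1, 7, 3] cursor@9
After 3 (next): list=[9, 5, 6, 1, 7, 3] cursor@5
After 4 (delete_current): list=[9, 6, 1, 7, 3] cursor@6
After 5 (delete_current): list=[9, 1, 7, 3] cursor@1
After 6 (prev): list=[9, 1, 7, 3] cursor@9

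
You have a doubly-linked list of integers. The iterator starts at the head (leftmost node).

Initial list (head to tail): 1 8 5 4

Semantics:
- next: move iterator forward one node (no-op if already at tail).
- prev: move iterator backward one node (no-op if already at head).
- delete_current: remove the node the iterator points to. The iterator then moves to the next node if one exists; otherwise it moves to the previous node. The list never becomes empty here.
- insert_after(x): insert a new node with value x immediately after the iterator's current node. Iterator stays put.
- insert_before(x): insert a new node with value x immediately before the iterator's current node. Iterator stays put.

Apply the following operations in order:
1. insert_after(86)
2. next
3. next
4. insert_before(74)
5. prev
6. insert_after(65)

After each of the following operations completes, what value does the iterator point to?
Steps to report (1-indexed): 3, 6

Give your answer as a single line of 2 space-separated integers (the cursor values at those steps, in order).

Answer: 8 74

Derivation:
After 1 (insert_after(86)): list=[1, 86, 8, 5, 4] cursor@1
After 2 (next): list=[1, 86, 8, 5, 4] cursor@86
After 3 (next): list=[1, 86, 8, 5, 4] cursor@8
After 4 (insert_before(74)): list=[1, 86, 74, 8, 5, 4] cursor@8
After 5 (prev): list=[1, 86, 74, 8, 5, 4] cursor@74
After 6 (insert_after(65)): list=[1, 86, 74, 65, 8, 5, 4] cursor@74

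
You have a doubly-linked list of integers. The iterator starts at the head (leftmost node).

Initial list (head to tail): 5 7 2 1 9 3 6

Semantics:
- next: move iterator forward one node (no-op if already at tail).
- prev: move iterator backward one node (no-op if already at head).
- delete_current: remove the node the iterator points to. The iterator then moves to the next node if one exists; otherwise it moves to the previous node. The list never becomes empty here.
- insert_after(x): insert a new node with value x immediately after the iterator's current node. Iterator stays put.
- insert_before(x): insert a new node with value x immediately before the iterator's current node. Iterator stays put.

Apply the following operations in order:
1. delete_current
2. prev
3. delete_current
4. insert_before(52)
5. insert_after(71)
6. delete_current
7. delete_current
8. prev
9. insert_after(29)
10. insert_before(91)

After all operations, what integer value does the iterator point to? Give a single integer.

Answer: 52

Derivation:
After 1 (delete_current): list=[7, 2, 1, 9, 3, 6] cursor@7
After 2 (prev): list=[7, 2, 1, 9, 3, 6] cursor@7
After 3 (delete_current): list=[2, 1, 9, 3, 6] cursor@2
After 4 (insert_before(52)): list=[52, 2, 1, 9, 3, 6] cursor@2
After 5 (insert_after(71)): list=[52, 2, 71, 1, 9, 3, 6] cursor@2
After 6 (delete_current): list=[52, 71, 1, 9, 3, 6] cursor@71
After 7 (delete_current): list=[52, 1, 9, 3, 6] cursor@1
After 8 (prev): list=[52, 1, 9, 3, 6] cursor@52
After 9 (insert_after(29)): list=[52, 29, 1, 9, 3, 6] cursor@52
After 10 (insert_before(91)): list=[91, 52, 29, 1, 9, 3, 6] cursor@52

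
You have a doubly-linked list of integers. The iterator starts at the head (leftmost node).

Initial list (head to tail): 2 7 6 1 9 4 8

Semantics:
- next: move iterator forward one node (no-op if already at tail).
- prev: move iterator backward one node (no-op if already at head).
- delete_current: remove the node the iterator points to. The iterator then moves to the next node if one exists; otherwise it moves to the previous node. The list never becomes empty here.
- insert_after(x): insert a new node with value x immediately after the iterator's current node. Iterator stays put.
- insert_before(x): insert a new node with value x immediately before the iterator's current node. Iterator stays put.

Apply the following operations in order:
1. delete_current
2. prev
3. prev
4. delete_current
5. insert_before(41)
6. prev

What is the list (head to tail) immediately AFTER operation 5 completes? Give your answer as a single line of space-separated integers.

Answer: 41 6 1 9 4 8

Derivation:
After 1 (delete_current): list=[7, 6, 1, 9, 4, 8] cursor@7
After 2 (prev): list=[7, 6, 1, 9, 4, 8] cursor@7
After 3 (prev): list=[7, 6, 1, 9, 4, 8] cursor@7
After 4 (delete_current): list=[6, 1, 9, 4, 8] cursor@6
After 5 (insert_before(41)): list=[41, 6, 1, 9, 4, 8] cursor@6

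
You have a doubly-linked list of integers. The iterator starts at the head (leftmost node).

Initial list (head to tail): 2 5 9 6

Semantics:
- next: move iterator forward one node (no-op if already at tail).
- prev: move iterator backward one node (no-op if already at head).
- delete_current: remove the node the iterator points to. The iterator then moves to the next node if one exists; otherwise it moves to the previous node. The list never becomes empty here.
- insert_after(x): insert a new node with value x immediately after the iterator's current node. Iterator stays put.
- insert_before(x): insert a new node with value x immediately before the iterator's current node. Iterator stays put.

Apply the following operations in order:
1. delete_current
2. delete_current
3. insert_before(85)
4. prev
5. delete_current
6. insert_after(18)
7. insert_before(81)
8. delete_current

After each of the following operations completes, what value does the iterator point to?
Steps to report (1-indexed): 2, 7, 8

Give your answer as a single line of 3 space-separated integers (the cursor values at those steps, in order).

Answer: 9 9 18

Derivation:
After 1 (delete_current): list=[5, 9, 6] cursor@5
After 2 (delete_current): list=[9, 6] cursor@9
After 3 (insert_before(85)): list=[85, 9, 6] cursor@9
After 4 (prev): list=[85, 9, 6] cursor@85
After 5 (delete_current): list=[9, 6] cursor@9
After 6 (insert_after(18)): list=[9, 18, 6] cursor@9
After 7 (insert_before(81)): list=[81, 9, 18, 6] cursor@9
After 8 (delete_current): list=[81, 18, 6] cursor@18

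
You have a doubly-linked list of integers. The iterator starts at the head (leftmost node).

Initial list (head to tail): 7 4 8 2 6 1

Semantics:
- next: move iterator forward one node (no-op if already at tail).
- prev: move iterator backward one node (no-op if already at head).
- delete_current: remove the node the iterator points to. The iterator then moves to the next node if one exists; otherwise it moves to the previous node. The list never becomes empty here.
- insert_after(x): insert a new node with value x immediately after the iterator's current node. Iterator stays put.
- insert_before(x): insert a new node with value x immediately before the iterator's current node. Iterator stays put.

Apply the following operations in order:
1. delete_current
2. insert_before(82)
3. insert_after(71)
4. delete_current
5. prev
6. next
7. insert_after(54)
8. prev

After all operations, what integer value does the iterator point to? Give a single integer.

Answer: 82

Derivation:
After 1 (delete_current): list=[4, 8, 2, 6, 1] cursor@4
After 2 (insert_before(82)): list=[82, 4, 8, 2, 6, 1] cursor@4
After 3 (insert_after(71)): list=[82, 4, 71, 8, 2, 6, 1] cursor@4
After 4 (delete_current): list=[82, 71, 8, 2, 6, 1] cursor@71
After 5 (prev): list=[82, 71, 8, 2, 6, 1] cursor@82
After 6 (next): list=[82, 71, 8, 2, 6, 1] cursor@71
After 7 (insert_after(54)): list=[82, 71, 54, 8, 2, 6, 1] cursor@71
After 8 (prev): list=[82, 71, 54, 8, 2, 6, 1] cursor@82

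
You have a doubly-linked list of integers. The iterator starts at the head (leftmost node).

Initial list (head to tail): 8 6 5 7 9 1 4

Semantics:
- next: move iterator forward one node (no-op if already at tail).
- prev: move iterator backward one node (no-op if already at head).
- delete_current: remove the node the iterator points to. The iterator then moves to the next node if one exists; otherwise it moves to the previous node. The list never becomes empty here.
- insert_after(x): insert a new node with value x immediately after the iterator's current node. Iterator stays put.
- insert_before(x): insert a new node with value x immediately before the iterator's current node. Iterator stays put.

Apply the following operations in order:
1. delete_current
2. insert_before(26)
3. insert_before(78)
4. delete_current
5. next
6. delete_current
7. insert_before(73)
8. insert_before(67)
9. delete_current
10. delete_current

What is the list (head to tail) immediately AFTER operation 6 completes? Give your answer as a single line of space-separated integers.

Answer: 26 78 5 9 1 4

Derivation:
After 1 (delete_current): list=[6, 5, 7, 9, 1, 4] cursor@6
After 2 (insert_before(26)): list=[26, 6, 5, 7, 9, 1, 4] cursor@6
After 3 (insert_before(78)): list=[26, 78, 6, 5, 7, 9, 1, 4] cursor@6
After 4 (delete_current): list=[26, 78, 5, 7, 9, 1, 4] cursor@5
After 5 (next): list=[26, 78, 5, 7, 9, 1, 4] cursor@7
After 6 (delete_current): list=[26, 78, 5, 9, 1, 4] cursor@9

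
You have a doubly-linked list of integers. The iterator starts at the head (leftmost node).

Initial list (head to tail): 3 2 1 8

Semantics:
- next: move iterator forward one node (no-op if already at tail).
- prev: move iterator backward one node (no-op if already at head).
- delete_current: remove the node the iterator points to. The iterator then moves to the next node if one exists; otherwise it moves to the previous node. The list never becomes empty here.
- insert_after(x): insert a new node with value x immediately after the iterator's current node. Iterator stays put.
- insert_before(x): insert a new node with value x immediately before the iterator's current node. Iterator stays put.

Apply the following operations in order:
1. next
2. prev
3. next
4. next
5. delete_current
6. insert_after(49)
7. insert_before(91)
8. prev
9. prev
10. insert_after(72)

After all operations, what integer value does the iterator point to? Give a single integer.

After 1 (next): list=[3, 2, 1, 8] cursor@2
After 2 (prev): list=[3, 2, 1, 8] cursor@3
After 3 (next): list=[3, 2, 1, 8] cursor@2
After 4 (next): list=[3, 2, 1, 8] cursor@1
After 5 (delete_current): list=[3, 2, 8] cursor@8
After 6 (insert_after(49)): list=[3, 2, 8, 49] cursor@8
After 7 (insert_before(91)): list=[3, 2, 91, 8, 49] cursor@8
After 8 (prev): list=[3, 2, 91, 8, 49] cursor@91
After 9 (prev): list=[3, 2, 91, 8, 49] cursor@2
After 10 (insert_after(72)): list=[3, 2, 72, 91, 8, 49] cursor@2

Answer: 2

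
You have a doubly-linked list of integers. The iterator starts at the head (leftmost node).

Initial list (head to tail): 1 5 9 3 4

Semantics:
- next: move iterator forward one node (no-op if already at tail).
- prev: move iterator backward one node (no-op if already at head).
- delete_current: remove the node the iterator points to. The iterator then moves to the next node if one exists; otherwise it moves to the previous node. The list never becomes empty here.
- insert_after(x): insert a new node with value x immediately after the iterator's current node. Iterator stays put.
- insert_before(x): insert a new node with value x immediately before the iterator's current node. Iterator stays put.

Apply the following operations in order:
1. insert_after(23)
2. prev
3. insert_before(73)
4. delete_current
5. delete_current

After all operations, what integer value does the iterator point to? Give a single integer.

After 1 (insert_after(23)): list=[1, 23, 5, 9, 3, 4] cursor@1
After 2 (prev): list=[1, 23, 5, 9, 3, 4] cursor@1
After 3 (insert_before(73)): list=[73, 1, 23, 5, 9, 3, 4] cursor@1
After 4 (delete_current): list=[73, 23, 5, 9, 3, 4] cursor@23
After 5 (delete_current): list=[73, 5, 9, 3, 4] cursor@5

Answer: 5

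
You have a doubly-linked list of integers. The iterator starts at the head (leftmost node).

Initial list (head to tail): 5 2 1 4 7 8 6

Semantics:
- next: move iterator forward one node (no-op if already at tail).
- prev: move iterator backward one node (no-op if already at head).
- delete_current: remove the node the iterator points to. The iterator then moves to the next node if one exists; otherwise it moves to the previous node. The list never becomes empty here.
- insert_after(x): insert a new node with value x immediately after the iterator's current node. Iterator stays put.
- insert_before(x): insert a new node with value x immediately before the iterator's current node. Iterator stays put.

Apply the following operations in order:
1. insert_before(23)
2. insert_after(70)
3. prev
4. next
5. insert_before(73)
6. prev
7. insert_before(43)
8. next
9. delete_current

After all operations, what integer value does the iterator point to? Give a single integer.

After 1 (insert_before(23)): list=[23, 5, 2, 1, 4, 7, 8, 6] cursor@5
After 2 (insert_after(70)): list=[23, 5, 70, 2, 1, 4, 7, 8, 6] cursor@5
After 3 (prev): list=[23, 5, 70, 2, 1, 4, 7, 8, 6] cursor@23
After 4 (next): list=[23, 5, 70, 2, 1, 4, 7, 8, 6] cursor@5
After 5 (insert_before(73)): list=[23, 73, 5, 70, 2, 1, 4, 7, 8, 6] cursor@5
After 6 (prev): list=[23, 73, 5, 70, 2, 1, 4, 7, 8, 6] cursor@73
After 7 (insert_before(43)): list=[23, 43, 73, 5, 70, 2, 1, 4, 7, 8, 6] cursor@73
After 8 (next): list=[23, 43, 73, 5, 70, 2, 1, 4, 7, 8, 6] cursor@5
After 9 (delete_current): list=[23, 43, 73, 70, 2, 1, 4, 7, 8, 6] cursor@70

Answer: 70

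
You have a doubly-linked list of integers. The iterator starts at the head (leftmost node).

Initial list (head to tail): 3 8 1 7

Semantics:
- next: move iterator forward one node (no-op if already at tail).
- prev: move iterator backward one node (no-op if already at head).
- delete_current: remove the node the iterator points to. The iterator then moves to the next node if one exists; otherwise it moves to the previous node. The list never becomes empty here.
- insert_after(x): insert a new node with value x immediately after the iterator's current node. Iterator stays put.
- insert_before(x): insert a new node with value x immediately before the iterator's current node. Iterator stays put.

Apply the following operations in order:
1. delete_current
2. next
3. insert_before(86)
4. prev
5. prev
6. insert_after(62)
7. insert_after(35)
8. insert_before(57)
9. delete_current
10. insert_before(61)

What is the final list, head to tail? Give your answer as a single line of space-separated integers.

After 1 (delete_current): list=[8, 1, 7] cursor@8
After 2 (next): list=[8, 1, 7] cursor@1
After 3 (insert_before(86)): list=[8, 86, 1, 7] cursor@1
After 4 (prev): list=[8, 86, 1, 7] cursor@86
After 5 (prev): list=[8, 86, 1, 7] cursor@8
After 6 (insert_after(62)): list=[8, 62, 86, 1, 7] cursor@8
After 7 (insert_after(35)): list=[8, 35, 62, 86, 1, 7] cursor@8
After 8 (insert_before(57)): list=[57, 8, 35, 62, 86, 1, 7] cursor@8
After 9 (delete_current): list=[57, 35, 62, 86, 1, 7] cursor@35
After 10 (insert_before(61)): list=[57, 61, 35, 62, 86, 1, 7] cursor@35

Answer: 57 61 35 62 86 1 7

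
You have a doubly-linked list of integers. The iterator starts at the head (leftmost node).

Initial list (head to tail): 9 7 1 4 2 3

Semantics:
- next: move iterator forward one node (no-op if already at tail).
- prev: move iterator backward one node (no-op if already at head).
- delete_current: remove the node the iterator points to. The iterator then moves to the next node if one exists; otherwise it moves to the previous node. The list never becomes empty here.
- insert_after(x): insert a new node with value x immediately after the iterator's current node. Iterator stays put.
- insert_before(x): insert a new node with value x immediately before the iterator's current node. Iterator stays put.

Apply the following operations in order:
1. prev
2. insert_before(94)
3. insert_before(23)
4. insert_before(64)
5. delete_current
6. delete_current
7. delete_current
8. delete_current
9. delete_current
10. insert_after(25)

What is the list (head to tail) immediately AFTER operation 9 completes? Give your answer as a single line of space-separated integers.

After 1 (prev): list=[9, 7, 1, 4, 2, 3] cursor@9
After 2 (insert_before(94)): list=[94, 9, 7, 1, 4, 2, 3] cursor@9
After 3 (insert_before(23)): list=[94, 23, 9, 7, 1, 4, 2, 3] cursor@9
After 4 (insert_before(64)): list=[94, 23, 64, 9, 7, 1, 4, 2, 3] cursor@9
After 5 (delete_current): list=[94, 23, 64, 7, 1, 4, 2, 3] cursor@7
After 6 (delete_current): list=[94, 23, 64, 1, 4, 2, 3] cursor@1
After 7 (delete_current): list=[94, 23, 64, 4, 2, 3] cursor@4
After 8 (delete_current): list=[94, 23, 64, 2, 3] cursor@2
After 9 (delete_current): list=[94, 23, 64, 3] cursor@3

Answer: 94 23 64 3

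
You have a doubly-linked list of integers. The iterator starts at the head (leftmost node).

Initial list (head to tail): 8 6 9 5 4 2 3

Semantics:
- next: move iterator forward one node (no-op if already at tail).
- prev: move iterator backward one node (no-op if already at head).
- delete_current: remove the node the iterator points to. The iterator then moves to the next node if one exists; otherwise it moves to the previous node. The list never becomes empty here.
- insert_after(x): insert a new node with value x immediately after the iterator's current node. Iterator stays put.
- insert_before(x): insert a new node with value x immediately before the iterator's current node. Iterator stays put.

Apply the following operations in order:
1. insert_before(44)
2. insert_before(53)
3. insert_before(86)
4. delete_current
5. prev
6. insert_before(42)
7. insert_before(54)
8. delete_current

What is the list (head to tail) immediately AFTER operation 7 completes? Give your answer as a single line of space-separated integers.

Answer: 44 53 42 54 86 6 9 5 4 2 3

Derivation:
After 1 (insert_before(44)): list=[44, 8, 6, 9, 5, 4, 2, 3] cursor@8
After 2 (insert_before(53)): list=[44, 53, 8, 6, 9, 5, 4, 2, 3] cursor@8
After 3 (insert_before(86)): list=[44, 53, 86, 8, 6, 9, 5, 4, 2, 3] cursor@8
After 4 (delete_current): list=[44, 53, 86, 6, 9, 5, 4, 2, 3] cursor@6
After 5 (prev): list=[44, 53, 86, 6, 9, 5, 4, 2, 3] cursor@86
After 6 (insert_before(42)): list=[44, 53, 42, 86, 6, 9, 5, 4, 2, 3] cursor@86
After 7 (insert_before(54)): list=[44, 53, 42, 54, 86, 6, 9, 5, 4, 2, 3] cursor@86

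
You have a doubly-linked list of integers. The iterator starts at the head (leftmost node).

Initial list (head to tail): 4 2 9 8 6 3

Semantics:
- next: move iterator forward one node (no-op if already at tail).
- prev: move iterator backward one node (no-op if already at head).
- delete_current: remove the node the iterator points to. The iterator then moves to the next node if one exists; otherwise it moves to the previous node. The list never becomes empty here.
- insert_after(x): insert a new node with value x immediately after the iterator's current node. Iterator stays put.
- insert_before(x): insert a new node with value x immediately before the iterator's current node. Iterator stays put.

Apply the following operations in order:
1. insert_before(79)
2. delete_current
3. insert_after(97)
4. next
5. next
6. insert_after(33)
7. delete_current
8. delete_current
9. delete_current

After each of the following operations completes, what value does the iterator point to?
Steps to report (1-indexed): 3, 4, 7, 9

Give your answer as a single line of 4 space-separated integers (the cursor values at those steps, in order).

After 1 (insert_before(79)): list=[79, 4, 2, 9, 8, 6, 3] cursor@4
After 2 (delete_current): list=[79, 2, 9, 8, 6, 3] cursor@2
After 3 (insert_after(97)): list=[79, 2, 97, 9, 8, 6, 3] cursor@2
After 4 (next): list=[79, 2, 97, 9, 8, 6, 3] cursor@97
After 5 (next): list=[79, 2, 97, 9, 8, 6, 3] cursor@9
After 6 (insert_after(33)): list=[79, 2, 97, 9, 33, 8, 6, 3] cursor@9
After 7 (delete_current): list=[79, 2, 97, 33, 8, 6, 3] cursor@33
After 8 (delete_current): list=[79, 2, 97, 8, 6, 3] cursor@8
After 9 (delete_current): list=[79, 2, 97, 6, 3] cursor@6

Answer: 2 97 33 6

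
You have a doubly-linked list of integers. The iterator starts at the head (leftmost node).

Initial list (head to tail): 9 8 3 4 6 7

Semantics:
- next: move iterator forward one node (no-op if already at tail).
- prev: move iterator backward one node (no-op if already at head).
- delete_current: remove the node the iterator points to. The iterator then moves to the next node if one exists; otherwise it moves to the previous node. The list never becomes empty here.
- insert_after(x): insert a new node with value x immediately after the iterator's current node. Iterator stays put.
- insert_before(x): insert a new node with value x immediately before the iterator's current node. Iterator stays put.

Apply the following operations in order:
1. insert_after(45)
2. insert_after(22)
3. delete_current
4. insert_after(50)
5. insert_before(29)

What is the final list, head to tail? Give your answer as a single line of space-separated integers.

After 1 (insert_after(45)): list=[9, 45, 8, 3, 4, 6, 7] cursor@9
After 2 (insert_after(22)): list=[9, 22, 45, 8, 3, 4, 6, 7] cursor@9
After 3 (delete_current): list=[22, 45, 8, 3, 4, 6, 7] cursor@22
After 4 (insert_after(50)): list=[22, 50, 45, 8, 3, 4, 6, 7] cursor@22
After 5 (insert_before(29)): list=[29, 22, 50, 45, 8, 3, 4, 6, 7] cursor@22

Answer: 29 22 50 45 8 3 4 6 7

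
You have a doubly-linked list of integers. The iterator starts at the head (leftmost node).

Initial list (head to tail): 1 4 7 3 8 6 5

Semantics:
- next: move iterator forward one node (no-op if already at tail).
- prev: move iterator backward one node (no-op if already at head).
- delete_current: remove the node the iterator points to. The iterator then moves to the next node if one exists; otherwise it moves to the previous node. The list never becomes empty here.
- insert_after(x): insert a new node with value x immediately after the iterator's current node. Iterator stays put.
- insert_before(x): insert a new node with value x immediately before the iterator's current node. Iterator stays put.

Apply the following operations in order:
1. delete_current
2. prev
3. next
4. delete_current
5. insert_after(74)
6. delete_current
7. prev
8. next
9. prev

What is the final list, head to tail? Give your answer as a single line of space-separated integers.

Answer: 4 74 8 6 5

Derivation:
After 1 (delete_current): list=[4, 7, 3, 8, 6, 5] cursor@4
After 2 (prev): list=[4, 7, 3, 8, 6, 5] cursor@4
After 3 (next): list=[4, 7, 3, 8, 6, 5] cursor@7
After 4 (delete_current): list=[4, 3, 8, 6, 5] cursor@3
After 5 (insert_after(74)): list=[4, 3, 74, 8, 6, 5] cursor@3
After 6 (delete_current): list=[4, 74, 8, 6, 5] cursor@74
After 7 (prev): list=[4, 74, 8, 6, 5] cursor@4
After 8 (next): list=[4, 74, 8, 6, 5] cursor@74
After 9 (prev): list=[4, 74, 8, 6, 5] cursor@4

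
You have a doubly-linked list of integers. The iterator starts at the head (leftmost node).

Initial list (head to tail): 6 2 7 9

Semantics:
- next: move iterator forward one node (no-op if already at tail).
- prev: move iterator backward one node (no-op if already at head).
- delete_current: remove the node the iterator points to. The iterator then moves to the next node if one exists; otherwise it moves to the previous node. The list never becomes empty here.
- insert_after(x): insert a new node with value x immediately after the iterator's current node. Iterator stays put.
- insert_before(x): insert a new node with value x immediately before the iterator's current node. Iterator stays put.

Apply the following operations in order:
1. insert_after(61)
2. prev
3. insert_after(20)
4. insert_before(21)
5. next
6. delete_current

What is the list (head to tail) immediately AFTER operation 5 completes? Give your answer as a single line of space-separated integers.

Answer: 21 6 20 61 2 7 9

Derivation:
After 1 (insert_after(61)): list=[6, 61, 2, 7, 9] cursor@6
After 2 (prev): list=[6, 61, 2, 7, 9] cursor@6
After 3 (insert_after(20)): list=[6, 20, 61, 2, 7, 9] cursor@6
After 4 (insert_before(21)): list=[21, 6, 20, 61, 2, 7, 9] cursor@6
After 5 (next): list=[21, 6, 20, 61, 2, 7, 9] cursor@20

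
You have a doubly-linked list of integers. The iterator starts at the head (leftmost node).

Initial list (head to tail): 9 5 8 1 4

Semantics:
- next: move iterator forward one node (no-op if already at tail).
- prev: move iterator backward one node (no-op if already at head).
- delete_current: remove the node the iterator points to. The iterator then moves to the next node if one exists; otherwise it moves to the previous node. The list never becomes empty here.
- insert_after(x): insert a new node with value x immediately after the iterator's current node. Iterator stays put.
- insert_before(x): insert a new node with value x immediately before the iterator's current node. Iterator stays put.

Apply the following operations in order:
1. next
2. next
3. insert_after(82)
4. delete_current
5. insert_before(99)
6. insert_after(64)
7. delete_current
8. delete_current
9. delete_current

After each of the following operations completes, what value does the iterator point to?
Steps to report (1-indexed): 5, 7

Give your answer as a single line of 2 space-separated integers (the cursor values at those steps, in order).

Answer: 82 64

Derivation:
After 1 (next): list=[9, 5, 8, 1, 4] cursor@5
After 2 (next): list=[9, 5, 8, 1, 4] cursor@8
After 3 (insert_after(82)): list=[9, 5, 8, 82, 1, 4] cursor@8
After 4 (delete_current): list=[9, 5, 82, 1, 4] cursor@82
After 5 (insert_before(99)): list=[9, 5, 99, 82, 1, 4] cursor@82
After 6 (insert_after(64)): list=[9, 5, 99, 82, 64, 1, 4] cursor@82
After 7 (delete_current): list=[9, 5, 99, 64, 1, 4] cursor@64
After 8 (delete_current): list=[9, 5, 99, 1, 4] cursor@1
After 9 (delete_current): list=[9, 5, 99, 4] cursor@4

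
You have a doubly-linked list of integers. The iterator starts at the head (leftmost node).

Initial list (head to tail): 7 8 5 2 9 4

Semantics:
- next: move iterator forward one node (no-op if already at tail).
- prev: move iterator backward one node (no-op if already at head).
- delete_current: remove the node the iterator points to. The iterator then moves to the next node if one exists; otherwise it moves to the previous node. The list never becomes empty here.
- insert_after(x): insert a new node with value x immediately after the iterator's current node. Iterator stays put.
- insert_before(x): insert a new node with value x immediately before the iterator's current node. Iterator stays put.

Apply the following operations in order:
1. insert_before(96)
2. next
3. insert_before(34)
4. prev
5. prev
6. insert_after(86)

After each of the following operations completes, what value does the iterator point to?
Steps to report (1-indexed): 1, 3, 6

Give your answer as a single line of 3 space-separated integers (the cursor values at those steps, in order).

After 1 (insert_before(96)): list=[96, 7, 8, 5, 2, 9, 4] cursor@7
After 2 (next): list=[96, 7, 8, 5, 2, 9, 4] cursor@8
After 3 (insert_before(34)): list=[96, 7, 34, 8, 5, 2, 9, 4] cursor@8
After 4 (prev): list=[96, 7, 34, 8, 5, 2, 9, 4] cursor@34
After 5 (prev): list=[96, 7, 34, 8, 5, 2, 9, 4] cursor@7
After 6 (insert_after(86)): list=[96, 7, 86, 34, 8, 5, 2, 9, 4] cursor@7

Answer: 7 8 7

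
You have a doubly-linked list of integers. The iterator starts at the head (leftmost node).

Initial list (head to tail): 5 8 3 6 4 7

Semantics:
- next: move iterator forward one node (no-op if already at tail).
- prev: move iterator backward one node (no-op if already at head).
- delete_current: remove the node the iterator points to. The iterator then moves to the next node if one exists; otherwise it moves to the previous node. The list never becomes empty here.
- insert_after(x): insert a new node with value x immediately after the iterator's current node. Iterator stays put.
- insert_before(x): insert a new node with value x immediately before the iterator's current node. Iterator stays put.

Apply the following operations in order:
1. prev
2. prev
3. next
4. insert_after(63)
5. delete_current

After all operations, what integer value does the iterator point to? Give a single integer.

Answer: 63

Derivation:
After 1 (prev): list=[5, 8, 3, 6, 4, 7] cursor@5
After 2 (prev): list=[5, 8, 3, 6, 4, 7] cursor@5
After 3 (next): list=[5, 8, 3, 6, 4, 7] cursor@8
After 4 (insert_after(63)): list=[5, 8, 63, 3, 6, 4, 7] cursor@8
After 5 (delete_current): list=[5, 63, 3, 6, 4, 7] cursor@63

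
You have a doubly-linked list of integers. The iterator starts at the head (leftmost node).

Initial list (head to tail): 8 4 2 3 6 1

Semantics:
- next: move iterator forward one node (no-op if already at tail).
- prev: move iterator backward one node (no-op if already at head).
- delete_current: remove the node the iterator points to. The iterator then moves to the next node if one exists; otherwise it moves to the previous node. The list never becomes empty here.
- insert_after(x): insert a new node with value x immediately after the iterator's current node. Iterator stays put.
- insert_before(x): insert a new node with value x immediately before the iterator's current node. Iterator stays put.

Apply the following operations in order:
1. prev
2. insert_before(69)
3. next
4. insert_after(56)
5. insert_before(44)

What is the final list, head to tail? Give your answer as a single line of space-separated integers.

Answer: 69 8 44 4 56 2 3 6 1

Derivation:
After 1 (prev): list=[8, 4, 2, 3, 6, 1] cursor@8
After 2 (insert_before(69)): list=[69, 8, 4, 2, 3, 6, 1] cursor@8
After 3 (next): list=[69, 8, 4, 2, 3, 6, 1] cursor@4
After 4 (insert_after(56)): list=[69, 8, 4, 56, 2, 3, 6, 1] cursor@4
After 5 (insert_before(44)): list=[69, 8, 44, 4, 56, 2, 3, 6, 1] cursor@4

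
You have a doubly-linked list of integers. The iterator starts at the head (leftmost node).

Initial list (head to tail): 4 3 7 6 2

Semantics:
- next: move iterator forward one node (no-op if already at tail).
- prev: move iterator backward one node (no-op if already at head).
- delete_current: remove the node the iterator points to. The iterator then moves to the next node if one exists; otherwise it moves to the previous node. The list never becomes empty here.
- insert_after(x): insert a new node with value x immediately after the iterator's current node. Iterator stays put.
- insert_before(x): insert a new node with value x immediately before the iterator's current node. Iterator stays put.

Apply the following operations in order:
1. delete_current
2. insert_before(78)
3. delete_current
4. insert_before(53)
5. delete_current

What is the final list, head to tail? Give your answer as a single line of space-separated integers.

Answer: 78 53 6 2

Derivation:
After 1 (delete_current): list=[3, 7, 6, 2] cursor@3
After 2 (insert_before(78)): list=[78, 3, 7, 6, 2] cursor@3
After 3 (delete_current): list=[78, 7, 6, 2] cursor@7
After 4 (insert_before(53)): list=[78, 53, 7, 6, 2] cursor@7
After 5 (delete_current): list=[78, 53, 6, 2] cursor@6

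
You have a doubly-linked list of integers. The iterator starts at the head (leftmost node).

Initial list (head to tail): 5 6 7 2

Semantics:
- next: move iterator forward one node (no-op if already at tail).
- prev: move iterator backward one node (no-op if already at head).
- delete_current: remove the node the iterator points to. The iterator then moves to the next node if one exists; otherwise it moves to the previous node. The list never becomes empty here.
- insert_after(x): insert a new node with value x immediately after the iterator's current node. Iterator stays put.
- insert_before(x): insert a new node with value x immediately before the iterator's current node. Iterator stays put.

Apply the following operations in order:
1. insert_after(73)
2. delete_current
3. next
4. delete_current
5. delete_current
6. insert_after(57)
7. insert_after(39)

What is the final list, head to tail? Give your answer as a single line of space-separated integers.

Answer: 73 2 39 57

Derivation:
After 1 (insert_after(73)): list=[5, 73, 6, 7, 2] cursor@5
After 2 (delete_current): list=[73, 6, 7, 2] cursor@73
After 3 (next): list=[73, 6, 7, 2] cursor@6
After 4 (delete_current): list=[73, 7, 2] cursor@7
After 5 (delete_current): list=[73, 2] cursor@2
After 6 (insert_after(57)): list=[73, 2, 57] cursor@2
After 7 (insert_after(39)): list=[73, 2, 39, 57] cursor@2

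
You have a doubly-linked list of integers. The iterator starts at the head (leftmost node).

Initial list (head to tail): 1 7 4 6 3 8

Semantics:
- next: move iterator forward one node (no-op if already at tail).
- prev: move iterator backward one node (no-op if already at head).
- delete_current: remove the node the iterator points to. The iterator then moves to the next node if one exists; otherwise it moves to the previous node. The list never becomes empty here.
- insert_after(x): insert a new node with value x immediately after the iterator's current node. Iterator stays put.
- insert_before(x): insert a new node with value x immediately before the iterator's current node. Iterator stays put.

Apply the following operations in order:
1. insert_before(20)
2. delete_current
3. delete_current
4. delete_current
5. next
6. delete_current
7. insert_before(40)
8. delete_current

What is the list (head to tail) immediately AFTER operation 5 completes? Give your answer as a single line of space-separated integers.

Answer: 20 6 3 8

Derivation:
After 1 (insert_before(20)): list=[20, 1, 7, 4, 6, 3, 8] cursor@1
After 2 (delete_current): list=[20, 7, 4, 6, 3, 8] cursor@7
After 3 (delete_current): list=[20, 4, 6, 3, 8] cursor@4
After 4 (delete_current): list=[20, 6, 3, 8] cursor@6
After 5 (next): list=[20, 6, 3, 8] cursor@3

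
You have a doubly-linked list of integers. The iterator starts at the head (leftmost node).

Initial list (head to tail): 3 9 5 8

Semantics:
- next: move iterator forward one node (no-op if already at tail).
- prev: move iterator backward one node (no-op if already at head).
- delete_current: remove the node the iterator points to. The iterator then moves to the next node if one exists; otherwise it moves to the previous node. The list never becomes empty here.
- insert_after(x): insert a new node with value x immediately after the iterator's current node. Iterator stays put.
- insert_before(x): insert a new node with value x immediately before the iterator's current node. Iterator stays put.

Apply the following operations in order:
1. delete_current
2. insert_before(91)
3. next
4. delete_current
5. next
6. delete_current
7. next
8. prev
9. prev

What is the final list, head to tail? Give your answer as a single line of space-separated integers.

Answer: 91 9

Derivation:
After 1 (delete_current): list=[9, 5, 8] cursor@9
After 2 (insert_before(91)): list=[91, 9, 5, 8] cursor@9
After 3 (next): list=[91, 9, 5, 8] cursor@5
After 4 (delete_current): list=[91, 9, 8] cursor@8
After 5 (next): list=[91, 9, 8] cursor@8
After 6 (delete_current): list=[91, 9] cursor@9
After 7 (next): list=[91, 9] cursor@9
After 8 (prev): list=[91, 9] cursor@91
After 9 (prev): list=[91, 9] cursor@91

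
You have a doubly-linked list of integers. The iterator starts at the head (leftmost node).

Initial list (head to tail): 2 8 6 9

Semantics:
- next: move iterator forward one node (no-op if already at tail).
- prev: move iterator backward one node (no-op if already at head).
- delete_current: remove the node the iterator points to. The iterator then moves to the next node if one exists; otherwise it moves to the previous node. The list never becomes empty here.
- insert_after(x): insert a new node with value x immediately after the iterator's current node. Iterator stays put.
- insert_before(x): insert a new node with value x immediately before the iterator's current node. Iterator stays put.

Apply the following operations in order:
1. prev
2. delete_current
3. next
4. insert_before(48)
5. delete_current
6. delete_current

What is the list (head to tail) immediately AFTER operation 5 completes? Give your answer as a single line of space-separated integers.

After 1 (prev): list=[2, 8, 6, 9] cursor@2
After 2 (delete_current): list=[8, 6, 9] cursor@8
After 3 (next): list=[8, 6, 9] cursor@6
After 4 (insert_before(48)): list=[8, 48, 6, 9] cursor@6
After 5 (delete_current): list=[8, 48, 9] cursor@9

Answer: 8 48 9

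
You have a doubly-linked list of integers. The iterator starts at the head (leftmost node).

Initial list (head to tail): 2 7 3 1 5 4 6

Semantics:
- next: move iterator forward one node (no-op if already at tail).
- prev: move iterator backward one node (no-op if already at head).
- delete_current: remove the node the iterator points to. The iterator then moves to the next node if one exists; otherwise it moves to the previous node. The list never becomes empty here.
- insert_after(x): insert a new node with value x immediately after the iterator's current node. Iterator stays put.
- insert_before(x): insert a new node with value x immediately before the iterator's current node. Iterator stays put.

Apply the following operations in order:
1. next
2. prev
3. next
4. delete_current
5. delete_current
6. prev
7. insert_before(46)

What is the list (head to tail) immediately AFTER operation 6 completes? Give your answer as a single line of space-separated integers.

Answer: 2 1 5 4 6

Derivation:
After 1 (next): list=[2, 7, 3, 1, 5, 4, 6] cursor@7
After 2 (prev): list=[2, 7, 3, 1, 5, 4, 6] cursor@2
After 3 (next): list=[2, 7, 3, 1, 5, 4, 6] cursor@7
After 4 (delete_current): list=[2, 3, 1, 5, 4, 6] cursor@3
After 5 (delete_current): list=[2, 1, 5, 4, 6] cursor@1
After 6 (prev): list=[2, 1, 5, 4, 6] cursor@2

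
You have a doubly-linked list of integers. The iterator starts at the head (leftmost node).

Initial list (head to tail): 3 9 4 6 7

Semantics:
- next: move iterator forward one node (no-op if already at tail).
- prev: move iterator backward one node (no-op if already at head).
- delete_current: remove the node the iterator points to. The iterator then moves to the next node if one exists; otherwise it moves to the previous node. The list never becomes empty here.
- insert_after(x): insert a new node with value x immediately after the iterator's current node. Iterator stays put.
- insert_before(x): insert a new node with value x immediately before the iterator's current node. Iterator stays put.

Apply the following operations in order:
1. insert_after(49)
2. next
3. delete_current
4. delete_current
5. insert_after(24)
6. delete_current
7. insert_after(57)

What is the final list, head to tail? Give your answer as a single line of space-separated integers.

Answer: 3 24 57 6 7

Derivation:
After 1 (insert_after(49)): list=[3, 49, 9, 4, 6, 7] cursor@3
After 2 (next): list=[3, 49, 9, 4, 6, 7] cursor@49
After 3 (delete_current): list=[3, 9, 4, 6, 7] cursor@9
After 4 (delete_current): list=[3, 4, 6, 7] cursor@4
After 5 (insert_after(24)): list=[3, 4, 24, 6, 7] cursor@4
After 6 (delete_current): list=[3, 24, 6, 7] cursor@24
After 7 (insert_after(57)): list=[3, 24, 57, 6, 7] cursor@24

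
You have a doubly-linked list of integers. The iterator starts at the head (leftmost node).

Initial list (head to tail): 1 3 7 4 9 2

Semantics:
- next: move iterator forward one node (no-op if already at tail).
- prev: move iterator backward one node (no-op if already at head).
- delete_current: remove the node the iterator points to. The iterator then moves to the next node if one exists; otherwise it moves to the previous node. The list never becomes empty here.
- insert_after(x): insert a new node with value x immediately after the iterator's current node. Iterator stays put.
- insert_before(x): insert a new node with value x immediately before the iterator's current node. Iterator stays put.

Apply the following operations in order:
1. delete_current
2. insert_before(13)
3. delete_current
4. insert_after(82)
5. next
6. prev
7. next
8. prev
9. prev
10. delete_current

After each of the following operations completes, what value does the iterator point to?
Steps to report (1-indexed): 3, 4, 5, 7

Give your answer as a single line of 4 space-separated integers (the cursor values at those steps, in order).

Answer: 7 7 82 82

Derivation:
After 1 (delete_current): list=[3, 7, 4, 9, 2] cursor@3
After 2 (insert_before(13)): list=[13, 3, 7, 4, 9, 2] cursor@3
After 3 (delete_current): list=[13, 7, 4, 9, 2] cursor@7
After 4 (insert_after(82)): list=[13, 7, 82, 4, 9, 2] cursor@7
After 5 (next): list=[13, 7, 82, 4, 9, 2] cursor@82
After 6 (prev): list=[13, 7, 82, 4, 9, 2] cursor@7
After 7 (next): list=[13, 7, 82, 4, 9, 2] cursor@82
After 8 (prev): list=[13, 7, 82, 4, 9, 2] cursor@7
After 9 (prev): list=[13, 7, 82, 4, 9, 2] cursor@13
After 10 (delete_current): list=[7, 82, 4, 9, 2] cursor@7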